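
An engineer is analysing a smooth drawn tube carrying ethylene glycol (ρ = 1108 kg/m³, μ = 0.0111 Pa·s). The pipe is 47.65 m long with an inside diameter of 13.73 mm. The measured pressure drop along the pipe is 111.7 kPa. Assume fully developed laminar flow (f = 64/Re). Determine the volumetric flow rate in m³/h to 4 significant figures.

Q ≈ 0.6631 m³/h

For laminar flow, f = 64/Re with Re = ρVD/μ, so Darcy-Weisbach reduces to ΔP = 32μLV/D². Solving for V: V = ΔP·D²/(32μL) = 1.117e+05·(0.01373)²/(32·0.0111·47.65) = 1.244 m/s.
Check: Re = ρVD/μ = 1108·1.244·0.01373/0.0111 = 1705 < 2300, so the laminar assumption holds.
Q = V·A = 1.244·(π/4·0.01373²) = 0.0001842 m³/s = 0.6631 m³/h.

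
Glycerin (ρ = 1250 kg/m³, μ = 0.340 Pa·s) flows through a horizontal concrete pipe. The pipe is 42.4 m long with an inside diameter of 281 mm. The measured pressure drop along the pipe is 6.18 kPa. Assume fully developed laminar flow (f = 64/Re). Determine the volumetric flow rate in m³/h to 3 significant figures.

Q ≈ 236 m³/h

For laminar flow, f = 64/Re with Re = ρVD/μ, so Darcy-Weisbach reduces to ΔP = 32μLV/D². Solving for V: V = ΔP·D²/(32μL) = 6180·(0.281)²/(32·0.34·42.4) = 1.058 m/s.
Check: Re = ρVD/μ = 1250·1.058·0.281/0.34 = 1093 < 2300, so the laminar assumption holds.
Q = V·A = 1.058·(π/4·0.281²) = 0.0656 m³/s = 236 m³/h.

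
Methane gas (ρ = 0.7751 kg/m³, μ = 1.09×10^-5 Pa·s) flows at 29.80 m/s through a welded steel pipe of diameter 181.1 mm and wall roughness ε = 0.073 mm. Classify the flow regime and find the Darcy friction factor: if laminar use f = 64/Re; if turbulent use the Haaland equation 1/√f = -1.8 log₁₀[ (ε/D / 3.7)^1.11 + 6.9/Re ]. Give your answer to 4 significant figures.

Re = ρVD/μ = 0.7751·29.8·0.1811/1.09e-05 = 3.838e+05.
Re > 4000 → turbulent. ε/D = 7.3e-05/0.1811 = 0.000403; Haaland: 1/√f = -1.8 log₁₀[3.99e-05 + 1.8e-05] = 7.627, so f = 0.01719.

f ≈ 0.01719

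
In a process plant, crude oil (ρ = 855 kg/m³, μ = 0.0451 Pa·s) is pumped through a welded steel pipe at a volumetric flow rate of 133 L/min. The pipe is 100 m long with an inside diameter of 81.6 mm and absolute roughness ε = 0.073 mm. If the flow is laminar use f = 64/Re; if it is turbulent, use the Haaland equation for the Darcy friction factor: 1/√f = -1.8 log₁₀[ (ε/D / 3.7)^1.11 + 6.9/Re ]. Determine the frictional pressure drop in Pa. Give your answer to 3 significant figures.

Q = 133 L/min = 133/60000 = 0.002217 m³/s.
Cross-sectional area A = πD²/4 = π(0.0816)²/4 = 0.00523 m²; mean velocity V = Q/A = 0.002217/0.00523 = 0.4239 m/s.
Reynolds number Re = ρVD/μ = 855 · 0.4239 · 0.0816 / 0.0451 = 655.7.
Re < 2300 → laminar flow, so f = 64/Re = 64/655.7 = 0.0976 (the turbulent correlation is not needed).
Darcy-Weisbach: ΔP = f(L/D)(ρV²/2) = 0.0976·(100/0.0816)·(855·0.4239²/2) = 0.0976·1225·76.81 = 9187 Pa.

ΔP ≈ 9190 Pa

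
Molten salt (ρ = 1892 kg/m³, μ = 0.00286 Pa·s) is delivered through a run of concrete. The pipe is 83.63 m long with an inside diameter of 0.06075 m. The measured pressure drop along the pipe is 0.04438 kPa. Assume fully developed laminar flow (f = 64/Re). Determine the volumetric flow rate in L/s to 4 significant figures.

For laminar flow, f = 64/Re with Re = ρVD/μ, so Darcy-Weisbach reduces to ΔP = 32μLV/D². Solving for V: V = ΔP·D²/(32μL) = 44.38·(0.06075)²/(32·0.00286·83.63) = 0.0214 m/s.
Check: Re = ρVD/μ = 1892·0.0214·0.06075/0.00286 = 860 < 2300, so the laminar assumption holds.
Q = V·A = 0.0214·(π/4·0.06075²) = 6.203e-05 m³/s = 0.06203 L/s.

Q ≈ 0.06203 L/s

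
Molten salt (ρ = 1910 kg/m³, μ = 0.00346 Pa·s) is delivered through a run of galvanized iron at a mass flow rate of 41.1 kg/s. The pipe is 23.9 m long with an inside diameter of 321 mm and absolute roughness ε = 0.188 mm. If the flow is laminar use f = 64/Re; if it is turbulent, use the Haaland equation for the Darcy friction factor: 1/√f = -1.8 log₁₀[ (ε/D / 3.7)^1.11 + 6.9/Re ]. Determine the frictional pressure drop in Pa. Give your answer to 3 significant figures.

A = πD²/4 = π(0.321)²/4 = 0.08093 m²; mean velocity V = ṁ/(ρA) = 41.1/(1910 · 0.08093) = 0.2659 m/s.
Reynolds number Re = ρVD/μ = 1910 · 0.2659 · 0.321 / 0.00346 = 4.712e+04.
Re > 4000 → turbulent. Relative roughness ε/D = 0.000188/0.321 = 0.000586. Haaland: 1/√f = -1.8 log₁₀[(0.000586/3.7)^1.11 + 6.9/4.712e+04] = -1.8 log₁₀[6.04e-05 + 0.000146] = 6.632, so f = 0.02274.
Darcy-Weisbach: ΔP = f(L/D)(ρV²/2) = 0.02274·(23.9/0.321)·(1910·0.2659²/2) = 0.02274·74.45·67.52 = 114.3 Pa.

ΔP ≈ 114 Pa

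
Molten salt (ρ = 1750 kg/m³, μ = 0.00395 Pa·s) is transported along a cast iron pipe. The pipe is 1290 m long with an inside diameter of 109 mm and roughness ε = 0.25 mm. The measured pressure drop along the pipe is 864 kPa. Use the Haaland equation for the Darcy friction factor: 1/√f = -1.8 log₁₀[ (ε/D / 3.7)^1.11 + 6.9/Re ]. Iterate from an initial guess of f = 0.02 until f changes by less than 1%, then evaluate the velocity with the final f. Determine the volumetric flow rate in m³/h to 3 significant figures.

Q ≈ 60.3 m³/h

Rearranging Darcy-Weisbach: V = √(2·ΔP·D/(f·L·ρ)). With ε/D = 0.00025/0.109 = 0.00229, iterate starting from f = 0.02:
  f = 0.02 → V = √(2·8.64e+05·0.109/(0.02·1290·1750)) = 2.042 m/s; Re = ρVD/μ = 9.863e+04; f → 0.02575
  f = 0.02575 → V = 1.8 m/s; Re = 8.693e+04; f → 0.02592
Converged (Δf/f < 1%). With the final f = 0.02592: V = √(2·8.64e+05·0.109/(0.02592·1290·1750)) = 1.794 m/s.
Q = V·A = 1.794·(π/4·0.109²) = 0.01674 m³/s = 60.3 m³/h.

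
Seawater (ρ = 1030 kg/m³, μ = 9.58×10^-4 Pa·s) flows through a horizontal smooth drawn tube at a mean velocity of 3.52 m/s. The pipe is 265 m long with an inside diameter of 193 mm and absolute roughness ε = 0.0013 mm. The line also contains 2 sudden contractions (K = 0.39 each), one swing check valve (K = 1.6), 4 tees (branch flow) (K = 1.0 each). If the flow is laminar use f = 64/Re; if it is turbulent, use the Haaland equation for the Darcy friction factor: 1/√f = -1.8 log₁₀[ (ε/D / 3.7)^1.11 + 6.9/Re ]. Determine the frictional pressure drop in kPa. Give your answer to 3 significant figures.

ΔP ≈ 149 kPa

Reynolds number Re = ρVD/μ = 1030 · 3.52 · 0.193 / 0.000958 = 7.304e+05.
Re > 4000 → turbulent. Relative roughness ε/D = 1.3e-06/0.193 = 6.74e-06. Haaland: 1/√f = -1.8 log₁₀[(6.74e-06/3.7)^1.11 + 6.9/7.304e+05] = -1.8 log₁₀[4.25e-07 + 9.45e-06] = 9.01, so f = 0.01232.
Total minor-loss coefficient ΣK = 2·0.39 + 1·1.6 + 4·1 = 6.38.
ΔP = [f·L/D + ΣK]·(ρV²/2) = [0.01232·265/0.193 + 6.38]·(1030·3.52²/2) = [16.91 + 6.38]·6381 = 1.486e+05 Pa.
ΔP = 1.486e+05 Pa = 149 kPa.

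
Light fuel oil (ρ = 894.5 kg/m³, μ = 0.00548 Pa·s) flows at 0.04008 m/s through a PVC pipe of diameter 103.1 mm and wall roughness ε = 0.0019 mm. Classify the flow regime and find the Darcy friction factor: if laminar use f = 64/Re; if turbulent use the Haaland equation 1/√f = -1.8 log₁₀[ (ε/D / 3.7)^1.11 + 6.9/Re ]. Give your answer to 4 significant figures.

Re = ρVD/μ = 894.5·0.04008·0.1031/0.00548 = 674.5.
Re < 2300 → laminar, so f = 64/Re = 0.09488 (roughness is irrelevant in laminar flow).

f ≈ 0.09488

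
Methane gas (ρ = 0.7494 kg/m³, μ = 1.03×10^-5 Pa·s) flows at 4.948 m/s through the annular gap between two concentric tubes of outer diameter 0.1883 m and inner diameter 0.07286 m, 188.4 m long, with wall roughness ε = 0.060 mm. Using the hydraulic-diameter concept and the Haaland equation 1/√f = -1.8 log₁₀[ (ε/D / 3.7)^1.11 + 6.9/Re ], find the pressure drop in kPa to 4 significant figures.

Hydraulic diameter D_h = 4A/P = D_o - D_i = 0.1883 - 0.07286 = 0.1154 m.
Re = ρVD_h/μ = 0.7494·4.948·0.1154/1.03e-05 = 4.156e+04.
ε/D_h = 6e-05/0.1154 = 0.00052; Haaland gives 1/√f = -1.8 log₁₀[5.29e-05+0.000166] = 6.587, so f = 0.02305.
ΔP = f(L/D_h)(ρV²/2) = 0.02305·188.4/0.1154·9.174 = 345 Pa.
ΔP = 0.3450 kPa.

ΔP ≈ 0.3450 kPa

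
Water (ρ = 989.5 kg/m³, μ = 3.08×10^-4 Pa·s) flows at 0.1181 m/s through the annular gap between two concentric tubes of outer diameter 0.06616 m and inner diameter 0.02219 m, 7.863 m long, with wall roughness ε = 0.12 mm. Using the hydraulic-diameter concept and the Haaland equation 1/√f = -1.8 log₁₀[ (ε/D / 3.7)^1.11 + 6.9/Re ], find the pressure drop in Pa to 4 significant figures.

Hydraulic diameter D_h = 4A/P = D_o - D_i = 0.06616 - 0.02219 = 0.04397 m.
Re = ρVD_h/μ = 989.5·0.1181·0.04397/0.000308 = 1.668e+04.
ε/D_h = 0.00012/0.04397 = 0.00273; Haaland gives 1/√f = -1.8 log₁₀[0.000334+0.000414] = 5.628, so f = 0.03157.
ΔP = f(L/D_h)(ρV²/2) = 0.03157·7.863/0.04397·6.901 = 38.96 Pa.

ΔP ≈ 38.96 Pa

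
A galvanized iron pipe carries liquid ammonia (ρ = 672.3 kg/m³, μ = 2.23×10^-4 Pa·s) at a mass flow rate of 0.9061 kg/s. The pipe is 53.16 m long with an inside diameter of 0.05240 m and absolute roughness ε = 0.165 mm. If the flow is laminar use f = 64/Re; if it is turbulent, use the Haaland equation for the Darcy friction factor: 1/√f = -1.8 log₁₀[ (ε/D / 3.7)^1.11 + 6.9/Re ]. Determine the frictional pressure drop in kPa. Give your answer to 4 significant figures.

ΔP ≈ 3.693 kPa

A = πD²/4 = π(0.0524)²/4 = 0.002157 m²; mean velocity V = ṁ/(ρA) = 0.9061/(672.3 · 0.002157) = 0.625 m/s.
Reynolds number Re = ρVD/μ = 672.3 · 0.625 · 0.0524 / 0.000223 = 9.873e+04.
Re > 4000 → turbulent. Relative roughness ε/D = 0.000165/0.0524 = 0.00315. Haaland: 1/√f = -1.8 log₁₀[(0.00315/3.7)^1.11 + 6.9/9.873e+04] = -1.8 log₁₀[0.000391 + 6.99e-05] = 6.005, so f = 0.02773.
Darcy-Weisbach: ΔP = f(L/D)(ρV²/2) = 0.02773·(53.16/0.0524)·(672.3·0.625²/2) = 0.02773·1015·131.3 = 3693 Pa.
ΔP = 3693 Pa = 3.693 kPa.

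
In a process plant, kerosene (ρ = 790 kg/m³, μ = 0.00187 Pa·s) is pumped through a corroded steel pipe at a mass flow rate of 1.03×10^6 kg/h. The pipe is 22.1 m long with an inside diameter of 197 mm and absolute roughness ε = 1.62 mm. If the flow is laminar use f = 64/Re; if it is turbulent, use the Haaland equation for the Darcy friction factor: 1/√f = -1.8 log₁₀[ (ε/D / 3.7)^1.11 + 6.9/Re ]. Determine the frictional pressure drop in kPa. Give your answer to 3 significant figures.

ṁ = 1.03×10^6 kg/h = 1.03×10^6/3600 = 286.1 kg/s.
A = πD²/4 = π(0.197)²/4 = 0.03048 m²; mean velocity V = ṁ/(ρA) = 286.1/(790 · 0.03048) = 11.88 m/s.
Reynolds number Re = ρVD/μ = 790 · 11.88 · 0.197 / 0.00187 = 9.889e+05.
Re > 4000 → turbulent. Relative roughness ε/D = 0.00162/0.197 = 0.00822. Haaland: 1/√f = -1.8 log₁₀[(0.00822/3.7)^1.11 + 6.9/9.889e+05] = -1.8 log₁₀[0.00114 + 6.98e-06] = 5.296, so f = 0.03565.
Darcy-Weisbach: ΔP = f(L/D)(ρV²/2) = 0.03565·(22.1/0.197)·(790·11.88²/2) = 0.03565·112.2·5.577e+04 = 2.23e+05 Pa.
ΔP = 2.23e+05 Pa = 223 kPa.

ΔP ≈ 223 kPa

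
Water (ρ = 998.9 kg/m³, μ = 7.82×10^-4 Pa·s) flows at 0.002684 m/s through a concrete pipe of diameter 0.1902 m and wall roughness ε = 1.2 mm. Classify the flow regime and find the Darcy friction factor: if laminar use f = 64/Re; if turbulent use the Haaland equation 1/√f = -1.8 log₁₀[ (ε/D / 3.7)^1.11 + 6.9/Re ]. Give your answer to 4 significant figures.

Re = ρVD/μ = 998.9·0.002684·0.1902/0.000782 = 652.1.
Re < 2300 → laminar, so f = 64/Re = 0.09815 (roughness is irrelevant in laminar flow).

f ≈ 0.09815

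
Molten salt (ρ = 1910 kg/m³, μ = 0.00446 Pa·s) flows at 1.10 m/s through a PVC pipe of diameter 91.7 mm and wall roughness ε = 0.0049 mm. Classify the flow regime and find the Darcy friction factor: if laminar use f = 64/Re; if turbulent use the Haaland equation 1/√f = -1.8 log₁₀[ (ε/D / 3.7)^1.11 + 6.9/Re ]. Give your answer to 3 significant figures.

Re = ρVD/μ = 1910·1.1·0.0917/0.00446 = 4.32e+04.
Re > 4000 → turbulent. ε/D = 4.9e-06/0.0917 = 5.34e-05; Haaland: 1/√f = -1.8 log₁₀[4.24e-06 + 0.00016] = 6.813, so f = 0.02154.

f ≈ 0.0215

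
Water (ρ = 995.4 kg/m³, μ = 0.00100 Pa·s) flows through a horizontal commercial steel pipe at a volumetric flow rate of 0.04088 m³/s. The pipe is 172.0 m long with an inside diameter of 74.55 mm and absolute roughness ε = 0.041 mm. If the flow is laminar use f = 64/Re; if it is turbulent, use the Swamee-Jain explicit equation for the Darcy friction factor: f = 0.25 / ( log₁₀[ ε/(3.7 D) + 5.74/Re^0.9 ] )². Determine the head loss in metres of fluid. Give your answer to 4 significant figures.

h_f ≈ 184.0 m

Cross-sectional area A = πD²/4 = π(0.07455)²/4 = 0.004365 m²; mean velocity V = Q/A = 0.04088/0.004365 = 9.365 m/s.
Reynolds number Re = ρVD/μ = 995.4 · 9.365 · 0.07455 / 0.001 = 6.95e+05.
Re > 4000 → turbulent. Relative roughness ε/D = 4.1e-05/0.07455 = 0.00055. Swamee-Jain: f = 0.25/(log₁₀[0.00055/3.7 + 5.74/6.95e+05^0.9])² = 0.25/(log₁₀[0.000149 + 3.17e-05])² = 0.25/(-3.744)² = 0.01784.
Darcy-Weisbach: ΔP = f(L/D)(ρV²/2) = 0.01784·(172/0.07455)·(995.4·9.365²/2) = 0.01784·2307·4.365e+04 = 1.796e+06 Pa.
Head loss h_f = ΔP/(ρg) = 1.796e+06/(995.4·9.81) = 184.0 m.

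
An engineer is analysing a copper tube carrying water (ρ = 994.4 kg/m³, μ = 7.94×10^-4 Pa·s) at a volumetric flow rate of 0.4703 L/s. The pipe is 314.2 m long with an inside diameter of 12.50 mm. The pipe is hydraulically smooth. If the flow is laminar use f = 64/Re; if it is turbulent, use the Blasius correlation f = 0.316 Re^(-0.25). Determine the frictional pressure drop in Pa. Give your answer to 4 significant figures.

ΔP ≈ 3706000 Pa

Q = 0.4703 L/s = 0.4703/1000 = 0.0004703 m³/s.
Cross-sectional area A = πD²/4 = π(0.0125)²/4 = 0.0001227 m²; mean velocity V = Q/A = 0.0004703/0.0001227 = 3.832 m/s.
Reynolds number Re = ρVD/μ = 994.4 · 3.832 · 0.0125 / 0.000794 = 6e+04.
Re > 4000 → turbulent. Smooth-pipe (Blasius): f = 0.316 Re^(-0.25) = 0.316/(6e+04)^0.25 = 0.02019.
Darcy-Weisbach: ΔP = f(L/D)(ρV²/2) = 0.02019·(314.2/0.0125)·(994.4·3.832²/2) = 0.02019·2.514e+04·7302 = 3.706e+06 Pa.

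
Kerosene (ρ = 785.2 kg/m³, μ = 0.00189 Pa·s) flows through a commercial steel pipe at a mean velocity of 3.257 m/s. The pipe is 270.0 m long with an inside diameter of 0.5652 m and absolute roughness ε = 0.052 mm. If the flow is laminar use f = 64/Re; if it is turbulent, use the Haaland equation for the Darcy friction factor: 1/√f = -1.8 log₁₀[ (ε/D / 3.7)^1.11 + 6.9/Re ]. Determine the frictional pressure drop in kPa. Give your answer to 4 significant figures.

Reynolds number Re = ρVD/μ = 785.2 · 3.257 · 0.5652 / 0.00189 = 7.648e+05.
Re > 4000 → turbulent. Relative roughness ε/D = 5.2e-05/0.5652 = 9.2e-05. Haaland: 1/√f = -1.8 log₁₀[(9.2e-05/3.7)^1.11 + 6.9/7.648e+05] = -1.8 log₁₀[7.75e-06 + 9.02e-06] = 8.596, so f = 0.01353.
Darcy-Weisbach: ΔP = f(L/D)(ρV²/2) = 0.01353·(270/0.5652)·(785.2·3.257²/2) = 0.01353·477.7·4165 = 2.693e+04 Pa.
ΔP = 2.693e+04 Pa = 26.93 kPa.

ΔP ≈ 26.93 kPa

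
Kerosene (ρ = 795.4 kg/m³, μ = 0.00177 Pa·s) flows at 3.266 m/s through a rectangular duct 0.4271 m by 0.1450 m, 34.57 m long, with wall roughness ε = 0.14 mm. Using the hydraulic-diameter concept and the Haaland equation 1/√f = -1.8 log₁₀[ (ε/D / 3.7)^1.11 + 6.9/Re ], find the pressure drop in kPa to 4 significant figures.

Hydraulic diameter D_h = 4A/P = 4·(0.4271·0.145)/(2·(0.4271+0.145)) = 0.2477/1.144 = 0.2165 m.
Re = ρVD_h/μ = 795.4·3.266·0.2165/0.00177 = 3.177e+05.
ε/D_h = 0.00014/0.2165 = 0.000647; Haaland gives 1/√f = -1.8 log₁₀[6.75e-05+2.17e-05] = 7.289, so f = 0.01882.
ΔP = f(L/D_h)(ρV²/2) = 0.01882·34.57/0.2165·4242 = 1.275e+04 Pa.
ΔP = 12.75 kPa.

ΔP ≈ 12.75 kPa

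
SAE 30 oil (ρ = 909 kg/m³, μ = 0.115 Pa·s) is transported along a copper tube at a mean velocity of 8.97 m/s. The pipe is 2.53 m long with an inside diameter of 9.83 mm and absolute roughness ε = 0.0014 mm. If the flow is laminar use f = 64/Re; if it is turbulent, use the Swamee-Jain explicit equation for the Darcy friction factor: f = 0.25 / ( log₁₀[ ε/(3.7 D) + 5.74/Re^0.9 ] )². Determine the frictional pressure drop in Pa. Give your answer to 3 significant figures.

ΔP ≈ 864000 Pa

Reynolds number Re = ρVD/μ = 909 · 8.97 · 0.00983 / 0.115 = 697.
Re < 2300 → laminar flow, so f = 64/Re = 64/697 = 0.09183 (the turbulent correlation is not needed).
Darcy-Weisbach: ΔP = f(L/D)(ρV²/2) = 0.09183·(2.53/0.00983)·(909·8.97²/2) = 0.09183·257.4·3.657e+04 = 8.643e+05 Pa.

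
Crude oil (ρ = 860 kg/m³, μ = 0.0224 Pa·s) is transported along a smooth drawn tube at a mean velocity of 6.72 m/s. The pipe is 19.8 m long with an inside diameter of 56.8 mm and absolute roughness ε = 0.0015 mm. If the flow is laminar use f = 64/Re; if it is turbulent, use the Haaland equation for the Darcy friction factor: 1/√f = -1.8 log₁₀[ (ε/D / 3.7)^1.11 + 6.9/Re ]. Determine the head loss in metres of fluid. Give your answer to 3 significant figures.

Reynolds number Re = ρVD/μ = 860 · 6.72 · 0.0568 / 0.0224 = 1.465e+04.
Re > 4000 → turbulent. Relative roughness ε/D = 1.5e-06/0.0568 = 2.64e-05. Haaland: 1/√f = -1.8 log₁₀[(2.64e-05/3.7)^1.11 + 6.9/1.465e+04] = -1.8 log₁₀[1.94e-06 + 0.000471] = 5.986, so f = 0.02791.
Darcy-Weisbach: ΔP = f(L/D)(ρV²/2) = 0.02791·(19.8/0.0568)·(860·6.72²/2) = 0.02791·348.6·1.942e+04 = 1.889e+05 Pa.
Head loss h_f = ΔP/(ρg) = 1.889e+05/(860·9.81) = 22.4 m.

h_f ≈ 22.4 m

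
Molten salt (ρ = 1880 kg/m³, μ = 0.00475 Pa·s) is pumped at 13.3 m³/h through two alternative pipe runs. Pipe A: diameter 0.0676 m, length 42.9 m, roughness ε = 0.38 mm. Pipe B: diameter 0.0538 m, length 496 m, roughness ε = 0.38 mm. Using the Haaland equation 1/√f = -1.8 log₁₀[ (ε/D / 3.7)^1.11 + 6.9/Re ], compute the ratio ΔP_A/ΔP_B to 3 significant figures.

Pipe A: V = Q/A = 0.003694/0.003589 = 1.029 m/s; Re = 2.754e+04; ε/D = 0.00562; Haaland → f = 0.03424; ΔP_A = f(L/D)(ρV²/2) = 2.164e+04 Pa.
Pipe B: V = Q/A = 0.003694/0.002273 = 1.625 m/s; Re = 3.461e+04; ε/D = 0.00706; Haaland → f = 0.0358; ΔP_B = f(L/D)(ρV²/2) = 8.194e+05 Pa.
ΔP_A/ΔP_B = 2.164e+04/8.194e+05 = 0.0264.

ΔP_A/ΔP_B ≈ 0.0264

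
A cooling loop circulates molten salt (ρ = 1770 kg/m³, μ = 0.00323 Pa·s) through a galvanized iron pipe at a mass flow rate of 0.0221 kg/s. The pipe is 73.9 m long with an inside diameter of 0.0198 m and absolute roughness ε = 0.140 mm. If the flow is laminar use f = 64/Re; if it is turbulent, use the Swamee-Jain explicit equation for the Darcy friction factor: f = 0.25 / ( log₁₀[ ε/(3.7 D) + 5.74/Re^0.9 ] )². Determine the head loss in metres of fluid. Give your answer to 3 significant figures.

A = πD²/4 = π(0.0198)²/4 = 0.0003079 m²; mean velocity V = ṁ/(ρA) = 0.0221/(1770 · 0.0003079) = 0.04055 m/s.
Reynolds number Re = ρVD/μ = 1770 · 0.04055 · 0.0198 / 0.00323 = 440.
Re < 2300 → laminar flow, so f = 64/Re = 64/440 = 0.1455 (the turbulent correlation is not needed).
Darcy-Weisbach: ΔP = f(L/D)(ρV²/2) = 0.1455·(73.9/0.0198)·(1770·0.04055²/2) = 0.1455·3732·1.455 = 790.1 Pa.
Head loss h_f = ΔP/(ρg) = 790.1/(1770·9.81) = 0.0455 m.

h_f ≈ 0.0455 m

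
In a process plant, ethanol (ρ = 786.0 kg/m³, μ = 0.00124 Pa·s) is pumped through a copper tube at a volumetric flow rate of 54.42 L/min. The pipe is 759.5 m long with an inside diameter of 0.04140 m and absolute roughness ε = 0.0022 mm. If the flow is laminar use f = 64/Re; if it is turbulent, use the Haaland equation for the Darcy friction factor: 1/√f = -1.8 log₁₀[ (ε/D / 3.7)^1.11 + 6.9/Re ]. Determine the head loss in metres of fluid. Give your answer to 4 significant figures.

Q = 54.42 L/min = 54.42/60000 = 0.000907 m³/s.
Cross-sectional area A = πD²/4 = π(0.0414)²/4 = 0.001346 m²; mean velocity V = Q/A = 0.000907/0.001346 = 0.6738 m/s.
Reynolds number Re = ρVD/μ = 786 · 0.6738 · 0.0414 / 0.00124 = 1.768e+04.
Re > 4000 → turbulent. Relative roughness ε/D = 2.2e-06/0.0414 = 5.31e-05. Haaland: 1/√f = -1.8 log₁₀[(5.31e-05/3.7)^1.11 + 6.9/1.768e+04] = -1.8 log₁₀[4.21e-06 + 0.00039] = 6.127, so f = 0.02664.
Darcy-Weisbach: ΔP = f(L/D)(ρV²/2) = 0.02664·(759.5/0.0414)·(786·0.6738²/2) = 0.02664·1.835e+04·178.4 = 8.718e+04 Pa.
Head loss h_f = ΔP/(ρg) = 8.718e+04/(786·9.81) = 11.31 m.

h_f ≈ 11.31 m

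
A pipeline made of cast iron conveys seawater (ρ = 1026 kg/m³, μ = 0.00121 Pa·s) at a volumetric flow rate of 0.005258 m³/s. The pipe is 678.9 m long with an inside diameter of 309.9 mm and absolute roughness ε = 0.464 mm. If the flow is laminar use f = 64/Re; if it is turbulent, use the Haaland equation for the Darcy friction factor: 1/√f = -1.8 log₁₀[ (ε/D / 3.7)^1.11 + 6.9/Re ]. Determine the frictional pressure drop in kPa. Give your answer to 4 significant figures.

ΔP ≈ 0.1585 kPa

Cross-sectional area A = πD²/4 = π(0.3099)²/4 = 0.07543 m²; mean velocity V = Q/A = 0.005258/0.07543 = 0.06971 m/s.
Reynolds number Re = ρVD/μ = 1026 · 0.06971 · 0.3099 / 0.00121 = 1.832e+04.
Re > 4000 → turbulent. Relative roughness ε/D = 0.000464/0.3099 = 0.0015. Haaland: 1/√f = -1.8 log₁₀[(0.0015/3.7)^1.11 + 6.9/1.832e+04] = -1.8 log₁₀[0.000171 + 0.000377] = 5.87, so f = 0.02902.
Darcy-Weisbach: ΔP = f(L/D)(ρV²/2) = 0.02902·(678.9/0.3099)·(1026·0.06971²/2) = 0.02902·2191·2.493 = 158.5 Pa.
ΔP = 158.5 Pa = 0.1585 kPa.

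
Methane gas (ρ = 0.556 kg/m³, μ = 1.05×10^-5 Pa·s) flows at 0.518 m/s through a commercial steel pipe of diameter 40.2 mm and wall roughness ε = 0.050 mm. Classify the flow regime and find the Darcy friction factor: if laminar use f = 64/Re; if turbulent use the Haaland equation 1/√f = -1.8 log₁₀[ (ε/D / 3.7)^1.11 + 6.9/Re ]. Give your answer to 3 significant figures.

f ≈ 0.0580

Re = ρVD/μ = 0.556·0.518·0.0402/1.05e-05 = 1103.
Re < 2300 → laminar, so f = 64/Re = 0.05804 (roughness is irrelevant in laminar flow).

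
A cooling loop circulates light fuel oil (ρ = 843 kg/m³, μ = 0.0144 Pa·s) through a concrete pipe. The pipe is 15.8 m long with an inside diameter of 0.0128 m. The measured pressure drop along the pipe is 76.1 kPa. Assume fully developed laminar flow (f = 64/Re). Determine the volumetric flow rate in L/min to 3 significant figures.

For laminar flow, f = 64/Re with Re = ρVD/μ, so Darcy-Weisbach reduces to ΔP = 32μLV/D². Solving for V: V = ΔP·D²/(32μL) = 7.61e+04·(0.0128)²/(32·0.0144·15.8) = 1.713 m/s.
Check: Re = ρVD/μ = 843·1.713·0.0128/0.0144 = 1283 < 2300, so the laminar assumption holds.
Q = V·A = 1.713·(π/4·0.0128²) = 0.0002204 m³/s = 13.2 L/min.

Q ≈ 13.2 L/min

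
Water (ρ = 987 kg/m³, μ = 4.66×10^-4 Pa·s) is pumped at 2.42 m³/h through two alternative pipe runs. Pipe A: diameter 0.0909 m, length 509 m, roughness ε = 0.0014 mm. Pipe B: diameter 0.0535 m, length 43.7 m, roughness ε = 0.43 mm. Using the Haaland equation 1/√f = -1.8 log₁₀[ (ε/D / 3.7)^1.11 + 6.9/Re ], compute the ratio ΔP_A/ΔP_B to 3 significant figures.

Pipe A: V = Q/A = 0.0006722/0.00649 = 0.1036 m/s; Re = 1.994e+04; ε/D = 1.54e-05; Haaland → f = 0.02579; ΔP_A = f(L/D)(ρV²/2) = 764.6 Pa.
Pipe B: V = Q/A = 0.0006722/0.002248 = 0.299 m/s; Re = 3.388e+04; ε/D = 0.00804; Haaland → f = 0.03714; ΔP_B = f(L/D)(ρV²/2) = 1339 Pa.
ΔP_A/ΔP_B = 764.6/1339 = 0.571.

ΔP_A/ΔP_B ≈ 0.571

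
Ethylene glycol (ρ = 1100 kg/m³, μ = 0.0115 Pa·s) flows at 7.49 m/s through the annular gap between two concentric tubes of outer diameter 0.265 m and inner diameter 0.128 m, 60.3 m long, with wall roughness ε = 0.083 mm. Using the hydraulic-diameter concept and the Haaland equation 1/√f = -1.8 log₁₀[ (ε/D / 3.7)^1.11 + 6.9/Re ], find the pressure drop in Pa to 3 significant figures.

ΔP ≈ 279000 Pa

Hydraulic diameter D_h = 4A/P = D_o - D_i = 0.265 - 0.128 = 0.137 m.
Re = ρVD_h/μ = 1100·7.49·0.137/0.0115 = 9.815e+04.
ε/D_h = 8.3e-05/0.137 = 0.000606; Haaland gives 1/√f = -1.8 log₁₀[6.28e-05+7.03e-05] = 6.977, so f = 0.02054.
ΔP = f(L/D_h)(ρV²/2) = 0.02054·60.3/0.137·3.086e+04 = 2.79e+05 Pa.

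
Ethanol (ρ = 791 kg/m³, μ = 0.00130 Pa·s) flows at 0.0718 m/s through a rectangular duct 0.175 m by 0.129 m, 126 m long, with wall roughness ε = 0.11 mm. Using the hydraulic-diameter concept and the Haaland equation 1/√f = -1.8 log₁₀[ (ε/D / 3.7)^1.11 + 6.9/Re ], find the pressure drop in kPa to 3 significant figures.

ΔP ≈ 0.0617 kPa

Hydraulic diameter D_h = 4A/P = 4·(0.175·0.129)/(2·(0.175+0.129)) = 0.0903/0.608 = 0.1485 m.
Re = ρVD_h/μ = 791·0.0718·0.1485/0.0013 = 6488.
ε/D_h = 0.00011/0.1485 = 0.000741; Haaland gives 1/√f = -1.8 log₁₀[7.84e-05+0.00106] = 5.296, so f = 0.03565.
ΔP = f(L/D_h)(ρV²/2) = 0.03565·126/0.1485·2.039 = 61.66 Pa.
ΔP = 0.0617 kPa.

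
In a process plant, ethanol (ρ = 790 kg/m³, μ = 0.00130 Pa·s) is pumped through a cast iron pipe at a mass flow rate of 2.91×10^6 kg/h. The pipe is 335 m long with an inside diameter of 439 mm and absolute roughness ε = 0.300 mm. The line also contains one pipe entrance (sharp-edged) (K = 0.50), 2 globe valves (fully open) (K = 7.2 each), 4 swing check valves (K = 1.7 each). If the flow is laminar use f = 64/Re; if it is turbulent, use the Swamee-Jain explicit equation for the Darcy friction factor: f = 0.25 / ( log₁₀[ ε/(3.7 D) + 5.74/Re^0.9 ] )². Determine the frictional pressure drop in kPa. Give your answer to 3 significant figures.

ṁ = 2.91×10^6 kg/h = 2.91×10^6/3600 = 808.3 kg/s.
A = πD²/4 = π(0.439)²/4 = 0.1514 m²; mean velocity V = ṁ/(ρA) = 808.3/(790 · 0.1514) = 6.76 m/s.
Reynolds number Re = ρVD/μ = 790 · 6.76 · 0.439 / 0.0013 = 1.803e+06.
Re > 4000 → turbulent. Relative roughness ε/D = 0.0003/0.439 = 0.000683. Swamee-Jain: f = 0.25/(log₁₀[0.000683/3.7 + 5.74/1.803e+06^0.9])² = 0.25/(log₁₀[0.000185 + 1.34e-05])² = 0.25/(-3.703)² = 0.01823.
Total minor-loss coefficient ΣK = 1·0.5 + 2·7.2 + 4·1.7 = 21.7.
ΔP = [f·L/D + ΣK]·(ρV²/2) = [0.01823·335/0.439 + 21.7]·(790·6.76²/2) = [13.91 + 21.7]·1.805e+04 = 6.428e+05 Pa.
ΔP = 6.428e+05 Pa = 643 kPa.

ΔP ≈ 643 kPa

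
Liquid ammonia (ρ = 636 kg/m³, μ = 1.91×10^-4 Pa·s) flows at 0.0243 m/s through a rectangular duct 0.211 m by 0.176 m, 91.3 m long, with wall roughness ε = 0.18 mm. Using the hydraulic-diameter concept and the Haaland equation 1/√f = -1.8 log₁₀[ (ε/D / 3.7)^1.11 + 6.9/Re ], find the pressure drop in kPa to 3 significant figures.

Hydraulic diameter D_h = 4A/P = 4·(0.211·0.176)/(2·(0.211+0.176)) = 0.1485/0.774 = 0.1919 m.
Re = ρVD_h/μ = 636·0.0243·0.1919/0.000191 = 1.553e+04.
ε/D_h = 0.00018/0.1919 = 0.000938; Haaland gives 1/√f = -1.8 log₁₀[0.000102+0.000444] = 5.873, so f = 0.029.
ΔP = f(L/D_h)(ρV²/2) = 0.029·91.3/0.1919·0.1878 = 2.59 Pa.
ΔP = 0.00259 kPa.

ΔP ≈ 0.00259 kPa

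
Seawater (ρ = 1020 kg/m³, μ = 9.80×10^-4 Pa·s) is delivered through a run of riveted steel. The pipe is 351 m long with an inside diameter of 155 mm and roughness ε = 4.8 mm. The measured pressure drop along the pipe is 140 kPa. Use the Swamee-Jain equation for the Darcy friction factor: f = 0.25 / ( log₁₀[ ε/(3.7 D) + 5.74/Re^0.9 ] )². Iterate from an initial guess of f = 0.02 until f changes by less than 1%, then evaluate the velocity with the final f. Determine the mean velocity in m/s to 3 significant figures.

V ≈ 1.44 m/s

Rearranging Darcy-Weisbach: V = √(2·ΔP·D/(f·L·ρ)). With ε/D = 0.0048/0.155 = 0.031, iterate starting from f = 0.02:
  f = 0.02 → V = √(2·1.4e+05·0.155/(0.02·351·1020)) = 2.462 m/s; Re = ρVD/μ = 3.972e+05; f → 0.05809
  f = 0.05809 → V = 1.445 m/s; Re = 2.331e+05; f → 0.05818
Converged (Δf/f < 1%). With the final f = 0.05818: V = √(2·1.4e+05·0.155/(0.05818·351·1020)) = 1.443 m/s.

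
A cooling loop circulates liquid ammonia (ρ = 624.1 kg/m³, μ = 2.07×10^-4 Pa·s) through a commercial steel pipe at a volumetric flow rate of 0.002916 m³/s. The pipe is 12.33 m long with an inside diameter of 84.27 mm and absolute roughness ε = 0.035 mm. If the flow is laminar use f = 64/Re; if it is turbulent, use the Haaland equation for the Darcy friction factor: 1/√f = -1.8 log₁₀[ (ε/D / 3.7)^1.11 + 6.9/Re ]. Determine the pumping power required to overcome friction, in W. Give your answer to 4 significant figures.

Cross-sectional area A = πD²/4 = π(0.08427)²/4 = 0.005577 m²; mean velocity V = Q/A = 0.002916/0.005577 = 0.5228 m/s.
Reynolds number Re = ρVD/μ = 624.1 · 0.5228 · 0.08427 / 0.000207 = 1.328e+05.
Re > 4000 → turbulent. Relative roughness ε/D = 3.5e-05/0.08427 = 0.000415. Haaland: 1/√f = -1.8 log₁₀[(0.000415/3.7)^1.11 + 6.9/1.328e+05] = -1.8 log₁₀[4.13e-05 + 5.19e-05] = 7.255, so f = 0.019.
Darcy-Weisbach: ΔP = f(L/D)(ρV²/2) = 0.019·(12.33/0.08427)·(624.1·0.5228²/2) = 0.019·146.3·85.3 = 237.1 Pa.
Pumping power P = QΔP = 0.002916·237.1 = 0.69143 W = 0.6914 W.

P ≈ 0.6914 W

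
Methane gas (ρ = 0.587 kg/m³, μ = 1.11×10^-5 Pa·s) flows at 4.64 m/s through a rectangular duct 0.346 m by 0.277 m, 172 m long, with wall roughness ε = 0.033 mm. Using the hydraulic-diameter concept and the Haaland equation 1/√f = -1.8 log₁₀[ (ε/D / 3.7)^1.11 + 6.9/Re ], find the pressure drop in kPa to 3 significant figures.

ΔP ≈ 0.0682 kPa

Hydraulic diameter D_h = 4A/P = 4·(0.346·0.277)/(2·(0.346+0.277)) = 0.3834/1.246 = 0.3077 m.
Re = ρVD_h/μ = 0.587·4.64·0.3077/1.11e-05 = 7.55e+04.
ε/D_h = 3.3e-05/0.3077 = 0.000107; Haaland gives 1/√f = -1.8 log₁₀[9.18e-06+9.14e-05] = 7.195, so f = 0.01931.
ΔP = f(L/D_h)(ρV²/2) = 0.01931·172/0.3077·6.319 = 68.23 Pa.
ΔP = 0.0682 kPa.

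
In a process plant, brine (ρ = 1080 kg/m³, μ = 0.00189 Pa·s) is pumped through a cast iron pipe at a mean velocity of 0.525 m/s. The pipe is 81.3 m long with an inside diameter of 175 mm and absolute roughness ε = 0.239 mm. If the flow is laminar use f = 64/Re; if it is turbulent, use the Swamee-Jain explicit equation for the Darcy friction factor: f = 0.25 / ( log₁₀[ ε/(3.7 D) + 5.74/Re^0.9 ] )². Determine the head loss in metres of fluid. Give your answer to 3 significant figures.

h_f ≈ 0.163 m

Reynolds number Re = ρVD/μ = 1080 · 0.525 · 0.175 / 0.00189 = 5.25e+04.
Re > 4000 → turbulent. Relative roughness ε/D = 0.000239/0.175 = 0.00137. Swamee-Jain: f = 0.25/(log₁₀[0.00137/3.7 + 5.74/5.25e+04^0.9])² = 0.25/(log₁₀[0.000369 + 0.000324])² = 0.25/(-3.159)² = 0.02505.
Darcy-Weisbach: ΔP = f(L/D)(ρV²/2) = 0.02505·(81.3/0.175)·(1080·0.525²/2) = 0.02505·464.6·148.8 = 1732 Pa.
Head loss h_f = ΔP/(ρg) = 1732/(1080·9.81) = 0.163 m.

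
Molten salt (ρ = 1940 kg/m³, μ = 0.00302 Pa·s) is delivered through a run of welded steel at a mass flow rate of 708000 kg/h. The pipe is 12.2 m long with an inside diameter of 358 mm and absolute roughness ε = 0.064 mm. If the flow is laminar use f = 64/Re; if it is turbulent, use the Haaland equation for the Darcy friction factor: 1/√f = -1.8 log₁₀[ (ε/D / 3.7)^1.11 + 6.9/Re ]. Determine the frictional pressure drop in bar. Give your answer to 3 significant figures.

ṁ = 708000 kg/h = 708000/3600 = 196.7 kg/s.
A = πD²/4 = π(0.358)²/4 = 0.1007 m²; mean velocity V = ṁ/(ρA) = 196.7/(1940 · 0.1007) = 1.007 m/s.
Reynolds number Re = ρVD/μ = 1940 · 1.007 · 0.358 / 0.00302 = 2.316e+05.
Re > 4000 → turbulent. Relative roughness ε/D = 6.4e-05/0.358 = 0.000179. Haaland: 1/√f = -1.8 log₁₀[(0.000179/3.7)^1.11 + 6.9/2.316e+05] = -1.8 log₁₀[1.62e-05 + 2.98e-05] = 7.807, so f = 0.01641.
Darcy-Weisbach: ΔP = f(L/D)(ρV²/2) = 0.01641·(12.2/0.358)·(1940·1.007²/2) = 0.01641·34.08·983.8 = 550 Pa.
ΔP = 550 Pa = 0.00550 bar.

ΔP ≈ 0.00550 bar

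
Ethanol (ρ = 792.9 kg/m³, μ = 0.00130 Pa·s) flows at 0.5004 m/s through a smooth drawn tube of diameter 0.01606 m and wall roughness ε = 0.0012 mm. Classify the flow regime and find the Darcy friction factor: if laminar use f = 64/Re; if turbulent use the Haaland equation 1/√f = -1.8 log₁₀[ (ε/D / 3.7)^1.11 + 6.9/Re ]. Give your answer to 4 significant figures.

f ≈ 0.03801

Re = ρVD/μ = 792.9·0.5004·0.01606/0.0013 = 4902.
Re > 4000 → turbulent. ε/D = 1.2e-06/0.01606 = 7.47e-05; Haaland: 1/√f = -1.8 log₁₀[6.15e-06 + 0.00141] = 5.129, so f = 0.03801.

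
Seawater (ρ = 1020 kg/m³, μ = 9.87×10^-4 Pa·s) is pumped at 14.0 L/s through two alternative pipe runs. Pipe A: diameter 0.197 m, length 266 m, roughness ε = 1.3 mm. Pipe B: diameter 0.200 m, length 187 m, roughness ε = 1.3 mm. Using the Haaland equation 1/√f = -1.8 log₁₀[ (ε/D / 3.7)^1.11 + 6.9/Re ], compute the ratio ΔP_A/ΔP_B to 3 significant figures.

Pipe A: V = Q/A = 0.014/0.03048 = 0.4593 m/s; Re = 9.351e+04; ε/D = 0.0066; Haaland → f = 0.03392; ΔP_A = f(L/D)(ρV²/2) = 4928 Pa.
Pipe B: V = Q/A = 0.014/0.03142 = 0.4456 m/s; Re = 9.211e+04; ε/D = 0.0065; Haaland → f = 0.03378; ΔP_B = f(L/D)(ρV²/2) = 3199 Pa.
ΔP_A/ΔP_B = 4928/3199 = 1.54.

ΔP_A/ΔP_B ≈ 1.54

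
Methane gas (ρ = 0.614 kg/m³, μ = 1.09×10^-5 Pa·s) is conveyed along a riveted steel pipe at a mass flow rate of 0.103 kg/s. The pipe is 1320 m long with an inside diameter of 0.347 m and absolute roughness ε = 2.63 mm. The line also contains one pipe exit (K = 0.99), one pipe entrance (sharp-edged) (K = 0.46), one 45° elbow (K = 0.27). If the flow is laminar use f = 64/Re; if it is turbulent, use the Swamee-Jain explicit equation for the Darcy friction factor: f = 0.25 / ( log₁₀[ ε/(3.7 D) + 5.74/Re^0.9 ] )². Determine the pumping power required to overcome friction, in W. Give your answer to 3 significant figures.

A = πD²/4 = π(0.347)²/4 = 0.09457 m²; mean velocity V = ṁ/(ρA) = 0.103/(0.614 · 0.09457) = 1.774 m/s.
Reynolds number Re = ρVD/μ = 0.614 · 1.774 · 0.347 / 1.09e-05 = 3.467e+04.
Re > 4000 → turbulent. Relative roughness ε/D = 0.00263/0.347 = 0.00758. Swamee-Jain: f = 0.25/(log₁₀[0.00758/3.7 + 5.74/3.467e+04^0.9])² = 0.25/(log₁₀[0.00205 + 0.000471])² = 0.25/(-2.599)² = 0.03702.
Total minor-loss coefficient ΣK = 1·0.99 + 1·0.46 + 1·0.27 = 1.72.
ΔP = [f·L/D + ΣK]·(ρV²/2) = [0.03702·1320/0.347 + 1.72]·(0.614·1.774²/2) = [140.8 + 1.72]·0.966 = 137.7 Pa.
Q = ṁ/ρ = 0.103/0.614 = 0.1678 m³/s.
Pumping power P = QΔP = 0.1678·137.7 = 23.10 W = 23.1 W.

P ≈ 23.1 W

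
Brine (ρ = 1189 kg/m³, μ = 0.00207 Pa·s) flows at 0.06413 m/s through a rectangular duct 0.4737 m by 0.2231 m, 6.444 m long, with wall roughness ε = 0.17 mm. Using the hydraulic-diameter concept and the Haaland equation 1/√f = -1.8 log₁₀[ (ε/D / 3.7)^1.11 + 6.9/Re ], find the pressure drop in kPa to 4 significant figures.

ΔP ≈ 0.001595 kPa

Hydraulic diameter D_h = 4A/P = 4·(0.4737·0.2231)/(2·(0.4737+0.2231)) = 0.4227/1.394 = 0.3033 m.
Re = ρVD_h/μ = 1189·0.06413·0.3033/0.00207 = 1.117e+04.
ε/D_h = 0.00017/0.3033 = 0.00056; Haaland gives 1/√f = -1.8 log₁₀[5.76e-05+0.000618] = 5.707, so f = 0.0307.
ΔP = f(L/D_h)(ρV²/2) = 0.0307·6.444/0.3033·2.445 = 1.595 Pa.
ΔP = 0.001595 kPa.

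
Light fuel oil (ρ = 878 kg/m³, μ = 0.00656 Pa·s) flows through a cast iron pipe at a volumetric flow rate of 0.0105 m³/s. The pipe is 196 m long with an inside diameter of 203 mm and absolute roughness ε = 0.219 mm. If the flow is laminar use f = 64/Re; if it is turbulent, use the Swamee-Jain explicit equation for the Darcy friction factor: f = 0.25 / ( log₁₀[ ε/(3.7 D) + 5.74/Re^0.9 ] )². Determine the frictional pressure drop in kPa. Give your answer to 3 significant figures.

Cross-sectional area A = πD²/4 = π(0.203)²/4 = 0.03237 m²; mean velocity V = Q/A = 0.0105/0.03237 = 0.3244 m/s.
Reynolds number Re = ρVD/μ = 878 · 0.3244 · 0.203 / 0.00656 = 8814.
Re > 4000 → turbulent. Relative roughness ε/D = 0.000219/0.203 = 0.00108. Swamee-Jain: f = 0.25/(log₁₀[0.00108/3.7 + 5.74/8814^0.9])² = 0.25/(log₁₀[0.000292 + 0.00162])² = 0.25/(-2.72)² = 0.0338.
Darcy-Weisbach: ΔP = f(L/D)(ρV²/2) = 0.0338·(196/0.203)·(878·0.3244²/2) = 0.0338·965.5·46.2 = 1508 Pa.
ΔP = 1508 Pa = 1.51 kPa.

ΔP ≈ 1.51 kPa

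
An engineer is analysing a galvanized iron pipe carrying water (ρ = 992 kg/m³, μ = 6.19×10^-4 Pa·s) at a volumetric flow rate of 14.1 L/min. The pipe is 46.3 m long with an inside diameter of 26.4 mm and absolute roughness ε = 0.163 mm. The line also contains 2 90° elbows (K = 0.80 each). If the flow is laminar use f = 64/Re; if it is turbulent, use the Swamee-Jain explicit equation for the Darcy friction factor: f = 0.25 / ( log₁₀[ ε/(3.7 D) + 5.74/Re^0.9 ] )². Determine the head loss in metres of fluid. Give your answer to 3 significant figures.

h_f ≈ 0.624 m

Q = 14.1 L/min = 14.1/60000 = 0.000235 m³/s.
Cross-sectional area A = πD²/4 = π(0.0264)²/4 = 0.0005474 m²; mean velocity V = Q/A = 0.000235/0.0005474 = 0.4293 m/s.
Reynolds number Re = ρVD/μ = 992 · 0.4293 · 0.0264 / 0.000619 = 1.816e+04.
Re > 4000 → turbulent. Relative roughness ε/D = 0.000163/0.0264 = 0.00617. Swamee-Jain: f = 0.25/(log₁₀[0.00617/3.7 + 5.74/1.816e+04^0.9])² = 0.25/(log₁₀[0.00167 + 0.000843])² = 0.25/(-2.6)² = 0.03698.
Total minor-loss coefficient ΣK = 2·0.8 = 1.6.
ΔP = [f·L/D + ΣK]·(ρV²/2) = [0.03698·46.3/0.0264 + 1.6]·(992·0.4293²/2) = [64.85 + 1.6]·91.42 = 6075 Pa.
Head loss h_f = ΔP/(ρg) = 6075/(992·9.81) = 0.624 m.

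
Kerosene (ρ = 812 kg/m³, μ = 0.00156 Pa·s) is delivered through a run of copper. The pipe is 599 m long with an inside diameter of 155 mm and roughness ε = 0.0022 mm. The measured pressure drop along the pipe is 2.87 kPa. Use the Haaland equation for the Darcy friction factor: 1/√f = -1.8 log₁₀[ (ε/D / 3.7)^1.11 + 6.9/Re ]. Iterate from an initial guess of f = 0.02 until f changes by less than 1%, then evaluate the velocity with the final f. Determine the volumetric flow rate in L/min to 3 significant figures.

Q ≈ 305 L/min

Rearranging Darcy-Weisbach: V = √(2·ΔP·D/(f·L·ρ)). With ε/D = 2.2e-06/0.155 = 1.42e-05, iterate starting from f = 0.02:
  f = 0.02 → V = √(2·2870·0.155/(0.02·599·812)) = 0.3024 m/s; Re = ρVD/μ = 2.44e+04; f → 0.02453
  f = 0.02453 → V = 0.2731 m/s; Re = 2.203e+04; f → 0.02515
  f = 0.02515 → V = 0.2697 m/s; Re = 2.176e+04; f → 0.02523
Converged (Δf/f < 1%). With the final f = 0.02523: V = √(2·2870·0.155/(0.02523·599·812)) = 0.2692 m/s.
Q = V·A = 0.2692·(π/4·0.155²) = 0.00508 m³/s = 305 L/min.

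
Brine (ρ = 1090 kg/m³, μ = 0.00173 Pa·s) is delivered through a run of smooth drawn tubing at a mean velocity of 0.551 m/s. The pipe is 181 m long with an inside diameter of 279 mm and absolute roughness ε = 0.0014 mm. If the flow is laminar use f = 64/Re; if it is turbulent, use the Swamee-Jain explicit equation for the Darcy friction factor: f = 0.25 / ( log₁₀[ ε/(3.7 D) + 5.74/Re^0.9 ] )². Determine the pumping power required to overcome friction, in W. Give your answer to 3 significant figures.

P ≈ 65.1 W

Reynolds number Re = ρVD/μ = 1090 · 0.551 · 0.279 / 0.00173 = 9.686e+04.
Re > 4000 → turbulent. Relative roughness ε/D = 1.4e-06/0.279 = 5.02e-06. Swamee-Jain: f = 0.25/(log₁₀[5.02e-06/3.7 + 5.74/9.686e+04^0.9])² = 0.25/(log₁₀[1.36e-06 + 0.000187])² = 0.25/(-3.725)² = 0.01801.
Darcy-Weisbach: ΔP = f(L/D)(ρV²/2) = 0.01801·(181/0.279)·(1090·0.551²/2) = 0.01801·648.7·165.5 = 1934 Pa.
Q = V·A = 0.551·0.06114 = 0.03369 m³/s.
Pumping power P = QΔP = 0.03369·1934 = 65.13 W = 65.1 W.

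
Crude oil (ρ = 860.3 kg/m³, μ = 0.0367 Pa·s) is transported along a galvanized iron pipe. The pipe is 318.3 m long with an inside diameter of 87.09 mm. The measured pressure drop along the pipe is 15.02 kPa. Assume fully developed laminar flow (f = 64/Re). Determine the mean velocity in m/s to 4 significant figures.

V ≈ 0.3048 m/s

For laminar flow, f = 64/Re with Re = ρVD/μ, so Darcy-Weisbach reduces to ΔP = 32μLV/D². Solving for V: V = ΔP·D²/(32μL) = 1.502e+04·(0.08709)²/(32·0.0367·318.3) = 0.3048 m/s.
Check: Re = ρVD/μ = 860.3·0.3048·0.08709/0.0367 = 622.2 < 2300, so the laminar assumption holds.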